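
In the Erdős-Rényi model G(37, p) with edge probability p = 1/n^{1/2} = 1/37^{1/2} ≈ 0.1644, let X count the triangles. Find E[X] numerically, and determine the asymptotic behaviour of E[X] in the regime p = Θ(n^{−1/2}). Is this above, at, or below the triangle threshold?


Number of potential triangles: C(37, 3) = 7770.
Each occurs with probability p³ ≈ (0.1644)³ ≈ 4.4432159e-03.
By linearity: E[X] = C(37, 3)·p³ ≈ 7770 · 4.4432159e-03 ≈ 34.52379.
Since α = 1/2 < 1, p = c/n^{1/2} ≫ 1/n is above the triangle threshold p ~ 1/n. Asymptotically E[X] ~ (c³/6)·n^{3(1−α)} = (1³/6)·n^{1.5} → ∞; triangles are abundant w.h.p.

E[X] ≈ 34.52379; in regime p = Θ(1/n^{1/2}) E[X] diverges (above the triangle threshold p ~ 1/n).


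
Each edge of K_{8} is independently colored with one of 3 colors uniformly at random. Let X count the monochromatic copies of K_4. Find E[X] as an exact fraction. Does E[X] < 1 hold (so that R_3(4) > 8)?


E[X] = C(8, 4) · 3^{1 − 6} = 70 · 3^{−5} = 70/243.
As a reduced fraction: E[X] = 70/243 ≈ 0.2881.
Is E[X] < 1? YES.
Since E[X] < 1, there exists a 3-coloring of K_{8} with no monochromatic K_4; hence R_3(4) > 8.

E[X] = 70/243 ≈ 0.2881; E[X] < 1, so R_3(4) > 8.


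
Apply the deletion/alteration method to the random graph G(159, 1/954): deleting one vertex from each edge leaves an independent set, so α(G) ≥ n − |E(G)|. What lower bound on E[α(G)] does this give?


E[|E(G)|] = C(159, 2)·p = 12561 · (1/954) = 79/6.
E[α(G)] ≥ n − E[|E(G)|] = 159 − 79/6 = 875/6.
Numerically: ≈ 145.833.
(This is only a lower bound; the true E[α(G)] may be larger.)

E[α(G)] ≥ 875/6 ≈ 145.833.


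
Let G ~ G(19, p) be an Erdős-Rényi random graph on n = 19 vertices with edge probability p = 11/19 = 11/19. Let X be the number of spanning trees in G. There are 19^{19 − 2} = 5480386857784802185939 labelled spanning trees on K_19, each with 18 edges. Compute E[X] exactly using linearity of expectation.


K_19 has 19^{19 − 2} = 5480386857784802185939 labelled spanning trees.
For each such spanning tree H, let X_H = 1 if all 18 edges of H are present in G. Then P[X_H = 1] = p^{18} = (11/19)^{18} = 5559917313492231481/104127350297911241532841.
Summing the indicators: E[X] = Σ_H E[X_H] = 5480386857784802185939 · p^{18} = 5480386857784802185939 · 5559917313492231481/104127350297911241532841 = 5559917313492231481/19.
Numerically: E[X] ≈ 2.93e+17.

E[X] = 5480386857784802185939 · (11/19)^{18} = 5559917313492231481/19 ≈ 2.93e+17.


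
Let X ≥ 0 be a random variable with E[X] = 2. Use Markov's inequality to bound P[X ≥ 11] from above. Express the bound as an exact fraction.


μ = E[X] = 2, a = 11.
Markov: P[X ≥ 11] ≤ μ/a = (2)/11 = 2/11.
Numerically: ≈ 0.181818.
(Since a = 11 > μ = 2.000000, the bound 2/11 is < 1 and informative.)

P[X ≥ 11] ≤ 2/11 ≈ 0.181818.


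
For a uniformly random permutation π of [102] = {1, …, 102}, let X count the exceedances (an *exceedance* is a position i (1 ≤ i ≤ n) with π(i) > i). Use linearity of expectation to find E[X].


Write X = Σ_{i=1}^{102} X_i, where X_i = 1_{π(i) > i}.
For each fixed i, π(i) is uniform over {1, …, 102} (marginal of a uniform permutation), so P[π(i) > i] = (n − i)/n. Summing: Σ_{i=1}^{102} (n − i)/n = (0 + 1 + … + 101)/102 = 102(102 − 1)/(2·102) = (102 − 1)/2.
Hence E[X] = Σ_{i=1}^{102} (102 − i)/102 = 101/2 ≈ 50.50000.

E[X] = 101/2 = 50.50000.


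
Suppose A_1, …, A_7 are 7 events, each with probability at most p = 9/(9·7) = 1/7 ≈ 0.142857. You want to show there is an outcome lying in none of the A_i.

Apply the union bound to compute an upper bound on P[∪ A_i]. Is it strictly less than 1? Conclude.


Union bound: P[∪_{i=1}^{7} A_i] ≤ Σ_i P[A_i] ≤ 7·p = 7·(1/7) = 1.
Numerically: 1 ≈ 1.000000.
Is 1 < 1? NO.
Since the bound 1 is ≥ 1, the union bound is uninformative here; it does NOT by itself certify existence.

7·p = 1 ≈ 1.000000; existence NOT certified by the union bound.


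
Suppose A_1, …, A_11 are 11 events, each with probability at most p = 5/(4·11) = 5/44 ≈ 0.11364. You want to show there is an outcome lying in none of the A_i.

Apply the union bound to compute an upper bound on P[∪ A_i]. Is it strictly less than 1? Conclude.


Union bound: P[∪_{i=1}^{11} A_i] ≤ Σ_i P[A_i] ≤ 11·p = 11·(5/44) = 5/4.
Numerically: 5/4 ≈ 1.25000.
Is 5/4 < 1? NO.
Since the bound 5/4 is ≥ 1, the union bound is uninformative here; it does NOT by itself certify existence.

11·p = 5/4 ≈ 1.25000; existence NOT certified by the union bound.


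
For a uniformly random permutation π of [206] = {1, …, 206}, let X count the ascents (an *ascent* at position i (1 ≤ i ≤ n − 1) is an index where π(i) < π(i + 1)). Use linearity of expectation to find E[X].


Write X = Σ X_I over i = 1, …, 205, with X_I the indicator of one ascent.
There are 205 indicators.
For each fixed i, the pair (π(i), π(i+1)) is a uniformly random ordered pair of distinct values from {1, …, 206}; by symmetry P[π(i) < π(i+1)] = 1/2.
By linearity: E[X] = 205 · (1/2) = (206 − 1) · (1/2) = 205/2 ≈ 102.50000.

E[X] = 205/2 = 102.50000.


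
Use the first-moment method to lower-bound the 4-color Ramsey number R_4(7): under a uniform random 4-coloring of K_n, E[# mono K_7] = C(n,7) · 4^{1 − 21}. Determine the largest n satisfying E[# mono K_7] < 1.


We need C(n, 7) · 4^{1 − 21} < 1, i.e. C(n, 7) < 4^{21 − 1} = 1099511627776.
Check values of n near the boundary:
  n = 176: C(176, 7) = 919790691600; 919790691600 < 1099511627776? YES
  n = 177: C(177, 7) = 957664425960; 957664425960 < 1099511627776? YES
  n = 178: C(178, 7) = 996867063280; 996867063280 < 1099511627776? YES
  n = 179: C(179, 7) = 1037437234460; 1037437234460 < 1099511627776? YES
  n = 180: C(180, 7) = 1079414463600; 1079414463600 < 1099511627776? YES
  n = 181: C(181, 7) = 1122839183400; 1122839183400 < 1099511627776? NO
  n = 182: C(182, 7) = 1167752750736; 1167752750736 < 1099511627776? NO
  n = 183: C(183, 7) = 1214197462413; 1214197462413 < 1099511627776? NO
The largest n with C(n, 7) < 1099511627776 is n = 180 (where E[X] = 67463403975/68719476736 ≈ 0.9817217). Hence R_4(7) > 180, i.e. R_4(7) ≥ 181.

Largest n = 180; hence R_4(7) > 180.


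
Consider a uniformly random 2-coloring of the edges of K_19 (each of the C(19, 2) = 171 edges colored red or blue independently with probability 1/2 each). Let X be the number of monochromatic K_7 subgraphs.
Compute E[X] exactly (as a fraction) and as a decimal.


Let X = Σ_S X_S over the C(19, 7) = 50388 subsets S of size 7, where X_S = 1 if the K_7 on S is monochromatic.
For a fixed S, the K_7 on S has C(7, 2) = 21 edges. P[all 21 edges red] = (1/2)^21, and likewise for blue, so P[monochromatic] = 2·(1/2)^21 = 2^{1 − 21} = 1/1048576.
By linearity: E[X] = C(19, 7) · 2^{1 − 21} = 50388 · 1/1048576 = 12597/262144.
Numerically: E[X] ≈ 0.04805.

E[X] = C(19,7)·2^(1−C(7,2)) = 12597/262144 ≈ 0.04805.


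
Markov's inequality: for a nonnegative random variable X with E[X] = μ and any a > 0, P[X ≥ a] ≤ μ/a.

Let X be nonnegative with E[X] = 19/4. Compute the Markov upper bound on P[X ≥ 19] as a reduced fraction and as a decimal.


μ = E[X] = 19/4, a = 19.
Markov: P[X ≥ 19] ≤ μ/a = (19/4)/19 = 1/4.
Numerically: ≈ 0.2500.
(Since a = 19 > μ = 4.7500, the bound 1/4 is < 1 and informative.)

P[X ≥ 19] ≤ 1/4 ≈ 0.2500.


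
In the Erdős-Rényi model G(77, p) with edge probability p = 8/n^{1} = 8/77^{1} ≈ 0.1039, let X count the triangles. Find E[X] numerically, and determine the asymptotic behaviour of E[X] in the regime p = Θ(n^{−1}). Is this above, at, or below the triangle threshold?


Number of potential triangles: C(77, 3) = 73150.
Each occurs with probability p³ ≈ (0.1039)³ ≈ 1.121496e-03.
By linearity: E[X] = C(77, 3)·p³ ≈ 73150 · 1.121496e-03 ≈ 82.0374.
Here α = 1, so p = 8/n is exactly at the triangle threshold p ~ 1/n. Asymptotically E[X] → c³/6 = 8³/6 = 256/3 ≈ 85.3333, a bounded constant. In this regime the triangle count is asymptotically Poisson(c³/6).

E[X] ≈ 82.0374; in regime p = Θ(1/n^{1}) E[X] stays bounded (at the triangle threshold p ~ 1/n).


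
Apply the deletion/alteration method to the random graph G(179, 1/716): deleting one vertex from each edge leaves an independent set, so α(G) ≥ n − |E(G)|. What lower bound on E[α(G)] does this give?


E[|E(G)|] = C(179, 2)·p = 15931 · (1/716) = 89/4.
E[α(G)] ≥ n − E[|E(G)|] = 179 − 89/4 = 627/4.
Numerically: ≈ 156.75000.
(This is only a lower bound; the true E[α(G)] may be larger.)

E[α(G)] ≥ 627/4 ≈ 156.75000.


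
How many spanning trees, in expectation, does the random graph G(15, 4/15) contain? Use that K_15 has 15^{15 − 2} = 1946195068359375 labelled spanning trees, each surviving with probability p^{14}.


K_15 has 15^{15 − 2} = 1946195068359375 labelled spanning trees.
For each such spanning tree H, let X_H = 1 if all 14 edges of H are present in G. Then P[X_H = 1] = p^{14} = (4/15)^{14} = 268435456/29192926025390625.
Summing the indicators: E[X] = Σ_H E[X_H] = 1946195068359375 · p^{14} = 1946195068359375 · 268435456/29192926025390625 = 268435456/15.
Numerically: E[X] ≈ 1.7896e+07.

E[X] = 1946195068359375 · (4/15)^{14} = 268435456/15 ≈ 1.7896e+07.


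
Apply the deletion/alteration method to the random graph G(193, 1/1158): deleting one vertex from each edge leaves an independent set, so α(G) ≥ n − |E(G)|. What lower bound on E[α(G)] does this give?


E[|E(G)|] = C(193, 2)·p = 18528 · (1/1158) = 16.
E[α(G)] ≥ n − E[|E(G)|] = 193 − 16 = 177.
Numerically: ≈ 177.000.
(This is only a lower bound; the true E[α(G)] may be larger.)

E[α(G)] ≥ 177 ≈ 177.000.


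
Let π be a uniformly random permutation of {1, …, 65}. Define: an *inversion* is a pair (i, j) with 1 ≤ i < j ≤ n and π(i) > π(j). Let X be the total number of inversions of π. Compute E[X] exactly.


Write X = Σ X_I over the C(65, 2) = 2080 pairs i < j, with X_I the indicator of one inversion.
There are 2080 indicators.
For each fixed pair i < j, the values π(i) and π(j) are two distinct elements of {1, …, 65} in uniformly random order; by symmetry P[π(i) > π(j)] = 1/2.
By linearity: E[X] = 2080 · (1/2) = C(65, 2) · (1/2) = 2080/2 = 1040 ≈ 1040.00000.

E[X] = 1040 = 1040.00000.


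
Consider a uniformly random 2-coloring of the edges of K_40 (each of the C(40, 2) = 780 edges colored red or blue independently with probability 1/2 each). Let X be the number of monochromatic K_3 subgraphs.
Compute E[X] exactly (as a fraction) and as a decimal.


Let X = Σ_S X_S over the C(40, 3) = 9880 subsets S of size 3, where X_S = 1 if the K_3 on S is monochromatic.
For a fixed S, the K_3 on S has C(3, 2) = 3 edges. P[all 3 edges red] = (1/2)^3, and likewise for blue, so P[monochromatic] = 2·(1/2)^3 = 2^{1 − 3} = 1/4.
By linearity: E[X] = C(40, 3) · 2^{1 − 3} = 9880 · 1/4 = 2470.
Numerically: E[X] ≈ 2470.0000.

E[X] = C(40,3)·2^(1−C(3,2)) = 2470 ≈ 2470.0000.


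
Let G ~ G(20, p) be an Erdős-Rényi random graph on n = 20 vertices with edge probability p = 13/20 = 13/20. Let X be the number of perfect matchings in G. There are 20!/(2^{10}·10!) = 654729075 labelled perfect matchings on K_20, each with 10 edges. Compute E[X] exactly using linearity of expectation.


K_20 has 20!/(2^{10}·10!) = 654729075 labelled perfect matchings.
For each such perfect matching H, let X_H = 1 if all 10 edges of H are present in G. Then P[X_H = 1] = p^{10} = (13/20)^{10} = 137858491849/10240000000000.
By linearity of expectation: E[X] = Σ_H E[X_H] = 654729075 · p^{10} = 654729075 · 137858491849/10240000000000 = 3610398513967632387/409600000000.
Numerically: E[X] ≈ 8.8144e+06.

E[X] = 654729075 · (13/20)^{10} = 3610398513967632387/409600000000 ≈ 8.8144e+06.


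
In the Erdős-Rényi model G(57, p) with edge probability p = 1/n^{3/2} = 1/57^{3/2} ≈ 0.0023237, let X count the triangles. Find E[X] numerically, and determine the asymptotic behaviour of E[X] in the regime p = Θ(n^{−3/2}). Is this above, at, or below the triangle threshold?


Number of potential triangles: C(57, 3) = 29260.
Each occurs with probability p³ ≈ (0.0023237)³ ≈ 1.2547672e-08.
By linearity: E[X] = C(57, 3)·p³ ≈ 29260 · 1.2547672e-08 ≈ 0.00037.
Since α = 3/2 > 1, p = c/n^{3/2} = o(1/n) is below the triangle threshold p ~ 1/n. Asymptotically E[X] ~ (c³/6)·n^{3(1−α)} = (1³/6)·n^{-1.5} → 0, so by Markov's inequality G has no triangles w.h.p.

E[X] ≈ 0.00037; in regime p = Θ(1/n^{3/2}) E[X] tends to 0 (below the triangle threshold p ~ 1/n).


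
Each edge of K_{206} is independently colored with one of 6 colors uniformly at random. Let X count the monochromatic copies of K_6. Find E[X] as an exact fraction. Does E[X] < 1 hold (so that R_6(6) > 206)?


E[X] = C(206, 6) · 6^{1 − 15} = 98619368491 · 6^{−14} = 98619368491/78364164096.
As a reduced fraction: E[X] = 98619368491/78364164096 ≈ 1.2584753.
Is E[X] < 1? NO.
Since E[X] ≥ 1, the first-moment bound is inconclusive at n = 206; it does NOT by itself certify R_6(6) > 206.

E[X] = 98619368491/78364164096 ≈ 1.2584753; E[X] ≥ 1; first-moment method inconclusive here.


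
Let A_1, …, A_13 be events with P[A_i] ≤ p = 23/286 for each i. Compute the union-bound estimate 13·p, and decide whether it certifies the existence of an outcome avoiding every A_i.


Union bound: P[∪_{i=1}^{13} A_i] ≤ Σ_i P[A_i] ≤ 13·p = 13·(23/286) = 23/22.
Numerically: 23/22 ≈ 1.0455.
Is 23/22 < 1? NO.
Since the bound 23/22 is ≥ 1, the union bound is uninformative here; it does NOT by itself certify existence.

13·p = 23/22 ≈ 1.0455; existence NOT certified by the union bound.


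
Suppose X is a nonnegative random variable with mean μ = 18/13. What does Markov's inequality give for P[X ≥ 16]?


μ = E[X] = 18/13, a = 16.
Markov: P[X ≥ 16] ≤ μ/a = (18/13)/16 = 9/104.
Numerically: ≈ 0.086538.
(Since a = 16 > μ = 1.384615, the bound 9/104 is < 1 and informative.)

P[X ≥ 16] ≤ 9/104 ≈ 0.086538.


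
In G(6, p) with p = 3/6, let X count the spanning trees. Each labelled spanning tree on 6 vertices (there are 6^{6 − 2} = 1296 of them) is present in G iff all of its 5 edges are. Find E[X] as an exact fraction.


K_6 has 6^{6 − 2} = 1296 labelled spanning trees.
For each such spanning tree H, let X_H = 1 if all 5 edges of H are present in G. Then P[X_H = 1] = p^{5} = (1/2)^{5} = 1/32.
Summing the indicators: E[X] = Σ_H E[X_H] = 1296 · p^{5} = 1296 · 1/32 = 81/2.
Numerically: E[X] ≈ 40.5.

E[X] = 1296 · (1/2)^{5} = 81/2 ≈ 40.5.


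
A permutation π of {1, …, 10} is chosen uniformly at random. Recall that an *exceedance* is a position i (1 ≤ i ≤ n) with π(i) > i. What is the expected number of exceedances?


Write X = Σ_{i=1}^{10} X_i, where X_i = 1_{π(i) > i}.
For each fixed i, π(i) is uniform over {1, …, 10} (marginal of a uniform permutation), so P[π(i) > i] = (n − i)/n. Summing: Σ_{i=1}^{10} (n − i)/n = (0 + 1 + … + 9)/10 = 10(10 − 1)/(2·10) = (10 − 1)/2.
Hence E[X] = Σ_{i=1}^{10} (10 − i)/10 = 9/2 ≈ 4.500.

E[X] = 9/2 = 4.500.


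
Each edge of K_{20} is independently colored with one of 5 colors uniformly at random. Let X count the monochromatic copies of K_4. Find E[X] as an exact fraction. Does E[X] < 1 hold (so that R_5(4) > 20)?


E[X] = C(20, 4) · 5^{1 − 6} = 4845 · 5^{−5} = 4845/3125.
As a reduced fraction: E[X] = 969/625 ≈ 1.5504000.
Is E[X] < 1? NO.
Since E[X] ≥ 1, the first-moment bound is inconclusive at n = 20; it does NOT by itself certify R_5(4) > 20.

E[X] = 969/625 ≈ 1.5504000; E[X] ≥ 1; first-moment method inconclusive here.


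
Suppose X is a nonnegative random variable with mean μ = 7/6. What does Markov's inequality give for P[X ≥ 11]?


μ = E[X] = 7/6, a = 11.
Markov: P[X ≥ 11] ≤ μ/a = (7/6)/11 = 7/66.
Numerically: ≈ 0.1061.
(Since a = 11 > μ = 1.1667, the bound 7/66 is < 1 and informative.)

P[X ≥ 11] ≤ 7/66 ≈ 0.1061.


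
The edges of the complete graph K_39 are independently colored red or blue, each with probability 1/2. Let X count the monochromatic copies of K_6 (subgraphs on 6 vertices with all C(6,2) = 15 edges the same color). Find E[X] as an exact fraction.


Let X = Σ_S X_S over the C(39, 6) = 3262623 subsets S of size 6, where X_S = 1 if the K_6 on S is monochromatic.
For a fixed S, the K_6 on S has C(6, 2) = 15 edges. P[all 15 edges red] = (1/2)^15, and likewise for blue, so P[monochromatic] = 2·(1/2)^15 = 2^{1 − 15} = 1/16384.
Summing: E[X] = C(39, 6) · 2^{1 − 15} = 3262623 · 1/16384 = 3262623/16384.
Numerically: E[X] ≈ 199.13470.

E[X] = C(39,6)·2^(1−C(6,2)) = 3262623/16384 ≈ 199.13470.


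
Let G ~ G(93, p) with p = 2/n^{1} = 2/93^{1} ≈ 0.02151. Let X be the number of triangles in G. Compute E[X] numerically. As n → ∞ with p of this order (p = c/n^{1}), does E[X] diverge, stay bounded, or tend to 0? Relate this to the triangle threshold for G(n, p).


Number of potential triangles: C(93, 3) = 129766.
Each occurs with probability p³ ≈ (0.02151)³ ≈ 9.945833e-06.
By linearity: E[X] = C(93, 3)·p³ ≈ 129766 · 9.945833e-06 ≈ 1.2906.
Here α = 1, so p = 2/n is exactly at the triangle threshold p ~ 1/n. Asymptotically E[X] → c³/6 = 2³/6 = 4/3 ≈ 1.3333, a bounded constant. In this regime the triangle count is asymptotically Poisson(c³/6).

E[X] ≈ 1.2906; in regime p = Θ(1/n^{1}) E[X] stays bounded (at the triangle threshold p ~ 1/n).


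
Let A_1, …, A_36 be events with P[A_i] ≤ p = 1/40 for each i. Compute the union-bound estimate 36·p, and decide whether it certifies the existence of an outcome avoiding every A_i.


Union bound: P[∪_{i=1}^{36} A_i] ≤ Σ_i P[A_i] ≤ 36·p = 36·(1/40) = 9/10.
Numerically: 9/10 ≈ 0.9000000.
Is 9/10 < 1? YES.
Since P[∪ A_i] ≤ 9/10 < 1, the complement has P[∩ A_i^c] ≥ 1 − 9/10 = 1/10 > 0, so some outcome avoids every A_i.

36·p = 9/10 ≈ 0.9000000; existence CERTIFIED by the union bound.


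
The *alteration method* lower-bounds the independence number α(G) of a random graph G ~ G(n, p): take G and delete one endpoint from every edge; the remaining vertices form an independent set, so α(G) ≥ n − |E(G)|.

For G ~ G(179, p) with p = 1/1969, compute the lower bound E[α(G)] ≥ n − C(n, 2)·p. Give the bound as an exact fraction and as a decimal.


E[|E(G)|] = C(179, 2)·p = 15931 · (1/1969) = 89/11.
E[α(G)] ≥ n − E[|E(G)|] = 179 − 89/11 = 1880/11.
Numerically: ≈ 170.9091.
(This is only a lower bound; the true E[α(G)] may be larger.)

E[α(G)] ≥ 1880/11 ≈ 170.9091.


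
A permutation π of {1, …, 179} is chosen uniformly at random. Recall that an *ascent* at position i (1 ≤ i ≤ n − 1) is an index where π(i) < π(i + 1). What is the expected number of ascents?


Write X = Σ X_I over i = 1, …, 178, with X_I the indicator of one ascent.
There are 178 indicators.
For each fixed i, the pair (π(i), π(i+1)) is a uniformly random ordered pair of distinct values from {1, …, 179}; by symmetry P[π(i) < π(i+1)] = 1/2.
By linearity: E[X] = 178 · (1/2) = (179 − 1) · (1/2) = 89 ≈ 89.0000.

E[X] = 89 = 89.0000.


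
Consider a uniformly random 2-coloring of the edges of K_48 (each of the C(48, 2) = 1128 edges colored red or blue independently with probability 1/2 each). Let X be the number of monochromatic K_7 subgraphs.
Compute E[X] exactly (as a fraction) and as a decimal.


Let X = Σ_S X_S over the C(48, 7) = 73629072 subsets S of size 7, where X_S = 1 if the K_7 on S is monochromatic.
For a fixed S, the K_7 on S has C(7, 2) = 21 edges. P[all 21 edges red] = (1/2)^21, and likewise for blue, so P[monochromatic] = 2·(1/2)^21 = 2^{1 − 21} = 1/1048576.
By linearity: E[X] = C(48, 7) · 2^{1 − 21} = 73629072 · 1/1048576 = 4601817/65536.
Numerically: E[X] ≈ 70.2182.

E[X] = C(48,7)·2^(1−C(7,2)) = 4601817/65536 ≈ 70.2182.


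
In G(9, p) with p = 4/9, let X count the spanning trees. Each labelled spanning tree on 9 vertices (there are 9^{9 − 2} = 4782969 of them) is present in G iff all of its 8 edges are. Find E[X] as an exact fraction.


K_9 has 9^{9 − 2} = 4782969 labelled spanning trees.
For each such spanning tree H, let X_H = 1 if all 8 edges of H are present in G. Then P[X_H = 1] = p^{8} = (4/9)^{8} = 65536/43046721.
By linearity: E[X] = Σ_H E[X_H] = 4782969 · p^{8} = 4782969 · 65536/43046721 = 65536/9.
Numerically: E[X] ≈ 7281.8.

E[X] = 4782969 · (4/9)^{8} = 65536/9 ≈ 7281.8.


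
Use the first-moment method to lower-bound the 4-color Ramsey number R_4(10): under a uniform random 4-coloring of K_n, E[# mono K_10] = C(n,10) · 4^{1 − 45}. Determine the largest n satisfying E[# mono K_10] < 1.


We need C(n, 10) · 4^{1 − 45} < 1, i.e. C(n, 10) < 4^{45 − 1} = 309485009821345068724781056.
Check values of n near the boundary:
  n = 2020: C(2020, 10) = 304832018578739931133653656; 304832018578739931133653656 < 309485009821345068724781056? YES
  n = 2021: C(2021, 10) = 306347841644770462864800616; 306347841644770462864800616 < 309485009821345068724781056? YES
  n = 2022: C(2022, 10) = 307870445231474093395937796; 307870445231474093395937796 < 309485009821345068724781056? YES
  n = 2023: C(2023, 10) = 309399856285778485315440716; 309399856285778485315440716 < 309485009821345068724781056? YES
  n = 2024: C(2024, 10) = 310936101848269937576192656; 310936101848269937576192656 < 309485009821345068724781056? NO
  n = 2025: C(2025, 10) = 312479209053472269772600560; 312479209053472269772600560 < 309485009821345068724781056? NO
  n = 2026: C(2026, 10) = 314029205130126398094885285; 314029205130126398094885285 < 309485009821345068724781056? NO
The largest n with C(n, 10) < 309485009821345068724781056 is n = 2023 (where E[X] = 77349964071444621328860179/77371252455336267181195264 ≈ 0.9997249). Hence R_4(10) > 2023, i.e. R_4(10) ≥ 2024.

Largest n = 2023; hence R_4(10) > 2023.


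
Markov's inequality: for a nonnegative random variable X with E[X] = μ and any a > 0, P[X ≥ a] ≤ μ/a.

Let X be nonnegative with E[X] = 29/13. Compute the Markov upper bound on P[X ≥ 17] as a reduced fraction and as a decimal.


μ = E[X] = 29/13, a = 17.
Markov: P[X ≥ 17] ≤ μ/a = (29/13)/17 = 29/221.
Numerically: ≈ 0.131222.
(Since a = 17 > μ = 2.230769, the bound 29/221 is < 1 and informative.)

P[X ≥ 17] ≤ 29/221 ≈ 0.131222.


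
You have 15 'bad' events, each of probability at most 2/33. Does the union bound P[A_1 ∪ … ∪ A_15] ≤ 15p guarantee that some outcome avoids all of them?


Union bound: P[∪_{i=1}^{15} A_i] ≤ Σ_i P[A_i] ≤ 15·p = 15·(2/33) = 10/11.
Numerically: 10/11 ≈ 0.9091.
Is 10/11 < 1? YES.
Since P[∪ A_i] ≤ 10/11 < 1, the complement has P[∩ A_i^c] ≥ 1 − 10/11 = 1/11 > 0, so some outcome avoids every A_i.

15·p = 10/11 ≈ 0.9091; existence CERTIFIED by the union bound.


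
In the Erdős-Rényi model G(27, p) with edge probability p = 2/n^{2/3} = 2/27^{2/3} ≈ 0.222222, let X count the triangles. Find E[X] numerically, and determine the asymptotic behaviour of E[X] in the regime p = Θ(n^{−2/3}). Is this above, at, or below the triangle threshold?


Number of potential triangles: C(27, 3) = 2925.
Each occurs with probability p³ ≈ (0.222222)³ ≈ 1.09739369e-02.
By linearity: E[X] = C(27, 3)·p³ ≈ 2925 · 1.09739369e-02 ≈ 32.098765.
Since α = 2/3 < 1, p = c/n^{2/3} ≫ 1/n is above the triangle threshold p ~ 1/n. Asymptotically E[X] ~ (c³/6)·n^{3(1−α)} = (2³/6)·n^{1} → ∞; triangles are abundant w.h.p.

E[X] ≈ 32.098765; in regime p = Θ(1/n^{2/3}) E[X] diverges (above the triangle threshold p ~ 1/n).


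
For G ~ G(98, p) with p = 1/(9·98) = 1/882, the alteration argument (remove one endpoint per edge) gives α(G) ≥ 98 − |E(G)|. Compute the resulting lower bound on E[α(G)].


E[|E(G)|] = C(98, 2)·p = 4753 · (1/882) = 97/18.
E[α(G)] ≥ n − E[|E(G)|] = 98 − 97/18 = 1667/18.
Numerically: ≈ 92.61111.
(This is only a lower bound; the true E[α(G)] may be larger.)

E[α(G)] ≥ 1667/18 ≈ 92.61111.


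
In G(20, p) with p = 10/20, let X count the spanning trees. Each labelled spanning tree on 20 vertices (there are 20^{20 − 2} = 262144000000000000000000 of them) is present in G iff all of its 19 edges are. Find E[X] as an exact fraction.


K_20 has 20^{20 − 2} = 262144000000000000000000 labelled spanning trees.
For each such spanning tree H, let X_H = 1 if all 19 edges of H are present in G. Then P[X_H = 1] = p^{19} = (1/2)^{19} = 1/524288.
Summing the indicators: E[X] = Σ_H E[X_H] = 262144000000000000000000 · p^{19} = 262144000000000000000000 · 1/524288 = 500000000000000000.
Numerically: E[X] ≈ 5e+17.

E[X] = 262144000000000000000000 · (1/2)^{19} = 500000000000000000 ≈ 5e+17.


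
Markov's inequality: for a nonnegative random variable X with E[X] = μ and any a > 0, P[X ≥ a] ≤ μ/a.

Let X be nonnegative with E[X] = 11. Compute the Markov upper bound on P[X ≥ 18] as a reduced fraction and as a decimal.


μ = E[X] = 11, a = 18.
Markov: P[X ≥ 18] ≤ μ/a = (11)/18 = 11/18.
Numerically: ≈ 0.61111.
(Since a = 18 > μ = 11.00000, the bound 11/18 is < 1 and informative.)

P[X ≥ 18] ≤ 11/18 ≈ 0.61111.


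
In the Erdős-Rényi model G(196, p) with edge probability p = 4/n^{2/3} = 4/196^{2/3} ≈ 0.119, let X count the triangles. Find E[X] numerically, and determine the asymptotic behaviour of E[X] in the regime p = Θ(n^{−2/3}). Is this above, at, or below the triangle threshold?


Number of potential triangles: C(196, 3) = 1235780.
Each occurs with probability p³ ≈ (0.119)³ ≈ 1.66597e-03.
By linearity: E[X] = C(196, 3)·p³ ≈ 1235780 · 1.66597e-03 ≈ 2058.776.
Since α = 2/3 < 1, p = c/n^{2/3} ≫ 1/n is above the triangle threshold p ~ 1/n. Asymptotically E[X] ~ (c³/6)·n^{3(1−α)} = (4³/6)·n^{1} → ∞; triangles are abundant w.h.p.

E[X] ≈ 2058.776; in regime p = Θ(1/n^{2/3}) E[X] diverges (above the triangle threshold p ~ 1/n).


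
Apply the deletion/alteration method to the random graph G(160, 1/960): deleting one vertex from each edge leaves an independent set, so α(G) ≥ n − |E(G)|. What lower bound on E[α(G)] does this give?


E[|E(G)|] = C(160, 2)·p = 12720 · (1/960) = 53/4.
E[α(G)] ≥ n − E[|E(G)|] = 160 − 53/4 = 587/4.
Numerically: ≈ 146.750000.
(This is only a lower bound; the true E[α(G)] may be larger.)

E[α(G)] ≥ 587/4 ≈ 146.750000.


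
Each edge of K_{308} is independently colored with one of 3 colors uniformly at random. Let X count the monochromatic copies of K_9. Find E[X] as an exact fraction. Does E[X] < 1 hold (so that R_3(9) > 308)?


E[X] = C(308, 9) · 3^{1 − 36} = 61088326838816200 · 3^{−35} = 61088326838816200/50031545098999707.
As a reduced fraction: E[X] = 61088326838816200/50031545098999707 ≈ 1.221.
Is E[X] < 1? NO.
Since E[X] ≥ 1, the first-moment bound is inconclusive at n = 308; it does NOT by itself certify R_3(9) > 308.

E[X] = 61088326838816200/50031545098999707 ≈ 1.221; E[X] ≥ 1; first-moment method inconclusive here.


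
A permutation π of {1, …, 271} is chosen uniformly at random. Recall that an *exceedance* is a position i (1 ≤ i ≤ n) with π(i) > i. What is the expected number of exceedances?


Write X = Σ_{i=1}^{271} X_i, where X_i = 1_{π(i) > i}.
For each fixed i, π(i) is uniform over {1, …, 271} (marginal of a uniform permutation), so P[π(i) > i] = (n − i)/n. Summing: Σ_{i=1}^{271} (n − i)/n = (0 + 1 + … + 270)/271 = 271(271 − 1)/(2·271) = (271 − 1)/2.
Hence E[X] = Σ_{i=1}^{271} (271 − i)/271 = 135 ≈ 135.00000.

E[X] = 135 = 135.00000.


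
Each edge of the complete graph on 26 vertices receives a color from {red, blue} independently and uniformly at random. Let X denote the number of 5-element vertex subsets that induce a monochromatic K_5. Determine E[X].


Let X = Σ_S X_S over the C(26, 5) = 65780 subsets S of size 5, where X_S = 1 if the K_5 on S is monochromatic.
For a fixed S, the K_5 on S has C(5, 2) = 10 edges. P[all 10 edges red] = (1/2)^10, and likewise for blue, so P[monochromatic] = 2·(1/2)^10 = 2^{1 − 10} = 1/512.
By linearity: E[X] = C(26, 5) · 2^{1 − 10} = 65780 · 1/512 = 16445/128.
Numerically: E[X] ≈ 128.476562.

E[X] = C(26,5)·2^(1−C(5,2)) = 16445/128 ≈ 128.476562.


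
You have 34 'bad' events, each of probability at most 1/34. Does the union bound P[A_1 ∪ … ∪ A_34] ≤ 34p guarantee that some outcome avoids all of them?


Union bound: P[∪_{i=1}^{34} A_i] ≤ Σ_i P[A_i] ≤ 34·p = 34·(1/34) = 1.
Numerically: 1 ≈ 1.000.
Is 1 < 1? NO.
Since the bound 1 is ≥ 1, the union bound is uninformative here; it does NOT by itself certify existence.

34·p = 1 ≈ 1.000; existence NOT certified by the union bound.


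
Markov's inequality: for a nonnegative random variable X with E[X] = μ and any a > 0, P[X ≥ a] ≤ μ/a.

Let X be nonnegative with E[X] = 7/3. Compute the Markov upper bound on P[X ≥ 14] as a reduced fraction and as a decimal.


μ = E[X] = 7/3, a = 14.
Markov: P[X ≥ 14] ≤ μ/a = (7/3)/14 = 1/6.
Numerically: ≈ 0.167.
(Since a = 14 > μ = 2.333, the bound 1/6 is < 1 and informative.)

P[X ≥ 14] ≤ 1/6 ≈ 0.167.


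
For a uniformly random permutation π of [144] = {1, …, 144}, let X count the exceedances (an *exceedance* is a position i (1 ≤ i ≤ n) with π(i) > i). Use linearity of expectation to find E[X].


Write X = Σ_{i=1}^{144} X_i, where X_i = 1_{π(i) > i}.
For each fixed i, π(i) is uniform over {1, …, 144} (marginal of a uniform permutation), so P[π(i) > i] = (n − i)/n. Summing: Σ_{i=1}^{144} (n − i)/n = (0 + 1 + … + 143)/144 = 144(144 − 1)/(2·144) = (144 − 1)/2.
Hence E[X] = Σ_{i=1}^{144} (144 − i)/144 = 143/2 ≈ 71.5000.

E[X] = 143/2 = 71.5000.


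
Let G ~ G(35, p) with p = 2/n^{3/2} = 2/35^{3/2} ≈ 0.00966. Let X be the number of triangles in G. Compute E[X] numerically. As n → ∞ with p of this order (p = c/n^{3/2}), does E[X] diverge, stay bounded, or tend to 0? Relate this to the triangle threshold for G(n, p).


Number of potential triangles: C(35, 3) = 6545.
Each occurs with probability p³ ≈ (0.00966)³ ≈ 9.01122e-07.
By linearity: E[X] = C(35, 3)·p³ ≈ 6545 · 9.01122e-07 ≈ 0.006.
Since α = 3/2 > 1, p = c/n^{3/2} = o(1/n) is below the triangle threshold p ~ 1/n. Asymptotically E[X] ~ (c³/6)·n^{3(1−α)} = (2³/6)·n^{-1.5} → 0, so by Markov's inequality G has no triangles w.h.p.

E[X] ≈ 0.006; in regime p = Θ(1/n^{3/2}) E[X] tends to 0 (below the triangle threshold p ~ 1/n).


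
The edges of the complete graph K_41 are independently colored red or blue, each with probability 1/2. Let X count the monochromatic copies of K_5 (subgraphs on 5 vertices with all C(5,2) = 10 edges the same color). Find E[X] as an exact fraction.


Let X = Σ_S X_S over the C(41, 5) = 749398 subsets S of size 5, where X_S = 1 if the K_5 on S is monochromatic.
For a fixed S, the K_5 on S has C(5, 2) = 10 edges. P[all 10 edges red] = (1/2)^10, and likewise for blue, so P[monochromatic] = 2·(1/2)^10 = 2^{1 − 10} = 1/512.
By linearity of expectation: E[X] = C(41, 5) · 2^{1 − 10} = 749398 · 1/512 = 374699/256.
Numerically: E[X] ≈ 1463.66797.

E[X] = C(41,5)·2^(1−C(5,2)) = 374699/256 ≈ 1463.66797.


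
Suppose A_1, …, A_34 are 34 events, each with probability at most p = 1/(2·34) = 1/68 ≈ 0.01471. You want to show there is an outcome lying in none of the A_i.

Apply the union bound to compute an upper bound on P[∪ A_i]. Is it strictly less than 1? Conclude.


Union bound: P[∪_{i=1}^{34} A_i] ≤ Σ_i P[A_i] ≤ 34·p = 34·(1/68) = 1/2.
Numerically: 1/2 ≈ 0.50000.
Is 1/2 < 1? YES.
Since P[∪ A_i] ≤ 1/2 < 1, the complement has P[∩ A_i^c] ≥ 1 − 1/2 = 1/2 > 0, so some outcome avoids every A_i.

34·p = 1/2 ≈ 0.50000; existence CERTIFIED by the union bound.


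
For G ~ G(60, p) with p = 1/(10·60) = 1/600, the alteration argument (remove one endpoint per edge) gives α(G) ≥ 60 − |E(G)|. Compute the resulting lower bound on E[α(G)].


E[|E(G)|] = C(60, 2)·p = 1770 · (1/600) = 59/20.
E[α(G)] ≥ n − E[|E(G)|] = 60 − 59/20 = 1141/20.
Numerically: ≈ 57.050.
(This is only a lower bound; the true E[α(G)] may be larger.)

E[α(G)] ≥ 1141/20 ≈ 57.050.


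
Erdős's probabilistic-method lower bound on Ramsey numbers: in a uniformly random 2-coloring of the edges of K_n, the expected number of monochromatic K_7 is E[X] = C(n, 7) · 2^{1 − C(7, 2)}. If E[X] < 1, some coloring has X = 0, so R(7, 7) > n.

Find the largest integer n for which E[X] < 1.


We need C(n, 7) · 2^{1 − 21} < 1, i.e. C(n, 7) < 2^{21 − 1} = 1048576.
Check values of n near the boundary:
  n = 24: C(24, 7) = 346104; 346104 < 1048576? YES
  n = 25: C(25, 7) = 480700; 480700 < 1048576? YES
  n = 26: C(26, 7) = 657800; 657800 < 1048576? YES
  n = 27: C(27, 7) = 888030; 888030 < 1048576? YES
  n = 28: C(28, 7) = 1184040; 1184040 < 1048576? NO
  n = 29: C(29, 7) = 1560780; 1560780 < 1048576? NO
  n = 30: C(30, 7) = 2035800; 2035800 < 1048576? NO
The largest n with C(n, 7) < 1048576 is n = 27 (where E[X] = 444015/524288 ≈ 0.8469). Hence R(7, 7) > 27, i.e. R(7, 7) ≥ 28.

Largest n = 27; hence R(7, 7) > 27.


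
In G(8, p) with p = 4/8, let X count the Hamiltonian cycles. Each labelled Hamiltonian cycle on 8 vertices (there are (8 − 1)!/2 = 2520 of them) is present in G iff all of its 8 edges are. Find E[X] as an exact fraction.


K_8 has (8 − 1)!/2 = 2520 labelled Hamiltonian cycles.
For each such Hamiltonian cycle H, let X_H = 1 if all 8 edges of H are present in G. Then P[X_H = 1] = p^{8} = (1/2)^{8} = 1/256.
By linearity of expectation: E[X] = Σ_H E[X_H] = 2520 · p^{8} = 2520 · 1/256 = 315/32.
Numerically: E[X] ≈ 9.844.

E[X] = 2520 · (1/2)^{8} = 315/32 ≈ 9.844.


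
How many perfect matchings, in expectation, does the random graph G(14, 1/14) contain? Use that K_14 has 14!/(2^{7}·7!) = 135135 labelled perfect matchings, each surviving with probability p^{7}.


K_14 has 14!/(2^{7}·7!) = 135135 labelled perfect matchings.
For each such perfect matching H, let X_H = 1 if all 7 edges of H are present in G. Then P[X_H = 1] = p^{7} = (1/14)^{7} = 1/105413504.
Summing the indicators: E[X] = Σ_H E[X_H] = 135135 · p^{7} = 135135 · 1/105413504 = 19305/15059072.
Numerically: E[X] ≈ 0.00128.

E[X] = 135135 · (1/14)^{7} = 19305/15059072 ≈ 0.00128.


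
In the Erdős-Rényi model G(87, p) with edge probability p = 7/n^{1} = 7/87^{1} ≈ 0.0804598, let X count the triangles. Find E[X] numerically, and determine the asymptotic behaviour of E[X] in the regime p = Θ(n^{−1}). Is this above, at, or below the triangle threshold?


Number of potential triangles: C(87, 3) = 105995.
Each occurs with probability p³ ≈ (0.0804598)³ ≈ 5.20878417e-04.
By linearity: E[X] = C(87, 3)·p³ ≈ 105995 · 5.20878417e-04 ≈ 55.210508.
Here α = 1, so p = 7/n is exactly at the triangle threshold p ~ 1/n. Asymptotically E[X] → c³/6 = 7³/6 = 343/6 ≈ 57.166667, a bounded constant. In this regime the triangle count is asymptotically Poisson(c³/6).

E[X] ≈ 55.210508; in regime p = Θ(1/n^{1}) E[X] stays bounded (at the triangle threshold p ~ 1/n).


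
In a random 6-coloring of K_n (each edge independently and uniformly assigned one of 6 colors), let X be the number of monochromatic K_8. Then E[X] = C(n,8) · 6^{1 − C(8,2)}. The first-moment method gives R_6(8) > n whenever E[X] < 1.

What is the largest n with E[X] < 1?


We need C(n, 8) · 6^{1 − 28} < 1, i.e. C(n, 8) < 6^{28 − 1} = 1023490369077469249536.
Check values of n near the boundary:
  n = 1593: C(1593, 8) = 1010555394551193970323; 1010555394551193970323 < 1023490369077469249536? YES
  n = 1594: C(1594, 8) = 1015652773590544255167; 1015652773590544255167 < 1023490369077469249536? YES
  n = 1595: C(1595, 8) = 1020772636343363633895; 1020772636343363633895 < 1023490369077469249536? YES
  n = 1596: C(1596, 8) = 1025915067760710553965; 1025915067760710553965 < 1023490369077469249536? NO
  n = 1597: C(1597, 8) = 1031080153060953275445; 1031080153060953275445 < 1023490369077469249536? NO
  n = 1598: C(1598, 8) = 1036267977730442348529; 1036267977730442348529 < 1023490369077469249536? NO
The largest n with C(n, 8) < 1023490369077469249536 is n = 1595 (where E[X] = 113419181815929292655/113721152119718805504 ≈ 0.9973). Hence R_6(8) > 1595, i.e. R_6(8) ≥ 1596.

Largest n = 1595; hence R_6(8) > 1595.


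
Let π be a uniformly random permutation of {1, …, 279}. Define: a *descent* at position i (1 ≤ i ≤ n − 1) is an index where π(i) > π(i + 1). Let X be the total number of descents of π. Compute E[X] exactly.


Write X = Σ X_I over i = 1, …, 278, with X_I the indicator of one descent.
There are 278 indicators.
For each fixed i, the pair (π(i), π(i+1)) is a uniformly random ordered pair of distinct values from {1, …, 279}; by symmetry P[π(i) > π(i+1)] = 1/2.
By linearity: E[X] = 278 · (1/2) = (279 − 1) · (1/2) = 139 ≈ 139.000.

E[X] = 139 = 139.000.


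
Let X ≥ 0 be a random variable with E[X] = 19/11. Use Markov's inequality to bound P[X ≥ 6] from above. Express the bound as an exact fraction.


μ = E[X] = 19/11, a = 6.
Markov: P[X ≥ 6] ≤ μ/a = (19/11)/6 = 19/66.
Numerically: ≈ 0.28788.
(Since a = 6 > μ = 1.72727, the bound 19/66 is < 1 and informative.)

P[X ≥ 6] ≤ 19/66 ≈ 0.28788.


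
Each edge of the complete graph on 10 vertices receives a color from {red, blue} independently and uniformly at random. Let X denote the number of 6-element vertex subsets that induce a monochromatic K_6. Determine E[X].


Let X = Σ_S X_S over the C(10, 6) = 210 subsets S of size 6, where X_S = 1 if the K_6 on S is monochromatic.
For a fixed S, the K_6 on S has C(6, 2) = 15 edges. P[all 15 edges red] = (1/2)^15, and likewise for blue, so P[monochromatic] = 2·(1/2)^15 = 2^{1 − 15} = 1/16384.
Summing: E[X] = C(10, 6) · 2^{1 − 15} = 210 · 1/16384 = 105/8192.
Numerically: E[X] ≈ 0.013.

E[X] = C(10,6)·2^(1−C(6,2)) = 105/8192 ≈ 0.013.


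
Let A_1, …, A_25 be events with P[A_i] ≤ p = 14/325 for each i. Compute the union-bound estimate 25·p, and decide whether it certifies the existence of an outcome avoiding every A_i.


Union bound: P[∪_{i=1}^{25} A_i] ≤ Σ_i P[A_i] ≤ 25·p = 25·(14/325) = 14/13.
Numerically: 14/13 ≈ 1.0769.
Is 14/13 < 1? NO.
Since the bound 14/13 is ≥ 1, the union bound is uninformative here; it does NOT by itself certify existence.

25·p = 14/13 ≈ 1.0769; existence NOT certified by the union bound.


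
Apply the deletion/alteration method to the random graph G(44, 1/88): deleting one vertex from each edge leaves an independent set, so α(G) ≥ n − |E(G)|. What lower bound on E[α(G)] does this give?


E[|E(G)|] = C(44, 2)·p = 946 · (1/88) = 43/4.
E[α(G)] ≥ n − E[|E(G)|] = 44 − 43/4 = 133/4.
Numerically: ≈ 33.2500.
(This is only a lower bound; the true E[α(G)] may be larger.)

E[α(G)] ≥ 133/4 ≈ 33.2500.


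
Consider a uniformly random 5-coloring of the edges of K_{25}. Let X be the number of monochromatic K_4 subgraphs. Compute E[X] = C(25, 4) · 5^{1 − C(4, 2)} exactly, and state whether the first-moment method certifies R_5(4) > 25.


E[X] = C(25, 4) · 5^{1 − 6} = 12650 · 5^{−5} = 12650/3125.
As a reduced fraction: E[X] = 506/125 ≈ 4.048000.
Is E[X] < 1? NO.
Since E[X] ≥ 1, the first-moment bound is inconclusive at n = 25; it does NOT by itself certify R_5(4) > 25.

E[X] = 506/125 ≈ 4.048000; E[X] ≥ 1; first-moment method inconclusive here.


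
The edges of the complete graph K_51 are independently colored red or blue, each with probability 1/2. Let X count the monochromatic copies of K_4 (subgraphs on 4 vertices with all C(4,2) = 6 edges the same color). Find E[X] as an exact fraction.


Let X = Σ_S X_S over the C(51, 4) = 249900 subsets S of size 4, where X_S = 1 if the K_4 on S is monochromatic.
For a fixed S, the K_4 on S has C(4, 2) = 6 edges. P[all 6 edges red] = (1/2)^6, and likewise for blue, so P[monochromatic] = 2·(1/2)^6 = 2^{1 − 6} = 1/32.
By linearity: E[X] = C(51, 4) · 2^{1 − 6} = 249900 · 1/32 = 62475/8.
Numerically: E[X] ≈ 7809.3750.

E[X] = C(51,4)·2^(1−C(4,2)) = 62475/8 ≈ 7809.3750.
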